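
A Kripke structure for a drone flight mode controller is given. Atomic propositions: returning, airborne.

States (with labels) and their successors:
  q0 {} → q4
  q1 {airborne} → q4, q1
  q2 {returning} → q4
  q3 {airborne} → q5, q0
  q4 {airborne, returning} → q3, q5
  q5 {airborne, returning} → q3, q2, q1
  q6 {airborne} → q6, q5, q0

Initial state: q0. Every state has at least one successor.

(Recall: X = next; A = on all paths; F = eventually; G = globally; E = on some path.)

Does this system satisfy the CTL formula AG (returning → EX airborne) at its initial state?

States satisfying returning → EX airborne: {q0, q1, q2, q3, q4, q5, q6}.
States satisfying AG (returning → EX airborne): {q0, q1, q2, q3, q4, q5, q6}.
Every state reachable from q0 satisfies returning → EX airborne.
q0 ∈ Sat(AG (returning → EX airborne)).

Yes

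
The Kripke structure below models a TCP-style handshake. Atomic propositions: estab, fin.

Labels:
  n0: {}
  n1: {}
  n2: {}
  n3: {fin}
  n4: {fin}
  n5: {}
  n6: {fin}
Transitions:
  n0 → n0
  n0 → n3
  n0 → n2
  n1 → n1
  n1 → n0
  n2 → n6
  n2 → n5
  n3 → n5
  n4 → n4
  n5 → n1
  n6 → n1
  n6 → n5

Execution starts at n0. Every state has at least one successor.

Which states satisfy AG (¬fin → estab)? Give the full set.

{n4}

States satisfying ¬fin → estab: {n3, n4, n6}.
States satisfying AG (¬fin → estab): {n4}.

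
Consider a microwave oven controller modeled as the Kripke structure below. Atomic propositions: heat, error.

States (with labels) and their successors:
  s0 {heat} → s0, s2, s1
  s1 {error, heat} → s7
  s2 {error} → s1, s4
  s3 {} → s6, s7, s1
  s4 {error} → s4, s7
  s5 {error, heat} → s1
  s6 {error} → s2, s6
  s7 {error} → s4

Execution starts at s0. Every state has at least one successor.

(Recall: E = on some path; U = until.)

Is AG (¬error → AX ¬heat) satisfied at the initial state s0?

Does not hold

States satisfying ¬error → AX ¬heat: {s1, s2, s4, s5, s6, s7}.
States satisfying AG (¬error → AX ¬heat): {s1, s2, s4, s5, s6, s7}.
s0 is reachable from s0 and violates ¬error → AX ¬heat, so AG fails at s0.
s0 ∉ Sat(AG (¬error → AX ¬heat)).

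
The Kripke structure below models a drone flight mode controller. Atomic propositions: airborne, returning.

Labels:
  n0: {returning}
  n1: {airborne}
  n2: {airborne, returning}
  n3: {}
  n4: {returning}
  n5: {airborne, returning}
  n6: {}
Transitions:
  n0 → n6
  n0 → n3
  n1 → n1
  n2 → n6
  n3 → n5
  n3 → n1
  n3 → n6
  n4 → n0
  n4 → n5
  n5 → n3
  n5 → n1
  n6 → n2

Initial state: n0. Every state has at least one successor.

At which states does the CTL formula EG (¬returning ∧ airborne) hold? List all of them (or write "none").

{n1}

States satisfying ¬returning ∧ airborne: {n1}.
States satisfying EG (¬returning ∧ airborne): {n1}.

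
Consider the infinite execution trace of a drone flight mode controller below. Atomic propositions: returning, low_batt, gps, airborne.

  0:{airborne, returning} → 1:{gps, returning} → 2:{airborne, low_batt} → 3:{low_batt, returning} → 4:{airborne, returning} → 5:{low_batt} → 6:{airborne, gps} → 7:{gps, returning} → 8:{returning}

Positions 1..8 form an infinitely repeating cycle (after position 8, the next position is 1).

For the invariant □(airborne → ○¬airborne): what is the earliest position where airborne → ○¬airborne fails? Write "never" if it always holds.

airborne → ○¬airborne holds at every position 0..8, and those are all the positions the trace ever visits, so the invariant □(airborne → ○¬airborne) is never violated.

never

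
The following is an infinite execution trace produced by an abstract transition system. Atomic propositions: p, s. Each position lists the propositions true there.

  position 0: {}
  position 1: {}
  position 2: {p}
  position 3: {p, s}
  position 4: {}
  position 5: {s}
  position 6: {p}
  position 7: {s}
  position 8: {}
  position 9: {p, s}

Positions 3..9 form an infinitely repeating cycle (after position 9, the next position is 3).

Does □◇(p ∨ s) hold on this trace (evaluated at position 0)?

◇(p ∨ s) holds at every position 0..9, and those are all positions ever visited, so □◇(p ∨ s) holds.

Holds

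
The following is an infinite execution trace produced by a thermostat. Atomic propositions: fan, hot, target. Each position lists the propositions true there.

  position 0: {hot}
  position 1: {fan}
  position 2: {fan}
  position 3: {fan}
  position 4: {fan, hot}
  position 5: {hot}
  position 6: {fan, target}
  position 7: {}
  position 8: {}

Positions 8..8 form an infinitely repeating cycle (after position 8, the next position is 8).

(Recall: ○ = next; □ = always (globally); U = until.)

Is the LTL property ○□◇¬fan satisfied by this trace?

Holds

The position after 0 is 1; □◇¬fan is true there.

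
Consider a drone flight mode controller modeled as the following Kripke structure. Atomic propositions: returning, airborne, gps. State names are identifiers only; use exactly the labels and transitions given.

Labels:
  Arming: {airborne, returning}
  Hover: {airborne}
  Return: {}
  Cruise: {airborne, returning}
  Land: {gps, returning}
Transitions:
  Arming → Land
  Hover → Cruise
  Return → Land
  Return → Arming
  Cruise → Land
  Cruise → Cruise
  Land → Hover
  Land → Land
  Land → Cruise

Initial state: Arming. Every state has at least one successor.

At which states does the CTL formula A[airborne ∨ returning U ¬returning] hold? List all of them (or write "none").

States satisfying airborne ∨ returning: {Arming, Hover, Cruise, Land}.
States satisfying ¬returning: {Hover, Return}.
States satisfying A[airborne ∨ returning U ¬returning]: {Hover, Return}.

{Hover, Return}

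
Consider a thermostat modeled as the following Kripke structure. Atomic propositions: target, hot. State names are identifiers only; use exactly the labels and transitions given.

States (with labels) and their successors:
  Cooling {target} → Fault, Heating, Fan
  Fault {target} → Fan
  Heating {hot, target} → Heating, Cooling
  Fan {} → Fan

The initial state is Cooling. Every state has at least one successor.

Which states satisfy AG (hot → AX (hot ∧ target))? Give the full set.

States satisfying hot → AX (hot ∧ target): {Cooling, Fault, Fan}.
States satisfying AG (hot → AX (hot ∧ target)): {Fault, Fan}.

{Fault, Fan}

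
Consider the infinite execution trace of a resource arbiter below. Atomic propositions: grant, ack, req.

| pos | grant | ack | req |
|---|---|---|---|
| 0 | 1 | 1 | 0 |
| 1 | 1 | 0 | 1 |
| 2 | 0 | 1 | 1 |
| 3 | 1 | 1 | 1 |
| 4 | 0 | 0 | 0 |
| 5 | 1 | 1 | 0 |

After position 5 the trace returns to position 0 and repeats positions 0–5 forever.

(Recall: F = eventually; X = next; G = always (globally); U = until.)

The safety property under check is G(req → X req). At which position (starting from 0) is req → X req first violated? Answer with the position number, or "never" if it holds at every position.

Check req → X req at each position in order: 0 ✓, 1 ✓, 2 ✓.
At position 3 the labels are {ack, grant, req} and the next position 4 has {}, so req → X req is false there. This is the first violation.

3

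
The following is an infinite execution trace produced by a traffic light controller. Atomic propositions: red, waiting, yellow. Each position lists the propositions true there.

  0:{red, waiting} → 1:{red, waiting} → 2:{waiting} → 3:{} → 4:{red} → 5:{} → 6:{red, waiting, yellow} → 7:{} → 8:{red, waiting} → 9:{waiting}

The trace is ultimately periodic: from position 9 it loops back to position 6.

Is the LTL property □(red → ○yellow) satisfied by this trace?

red → ○yellow must hold at every position from 0 onward. It fails at position 0, so □(red → ○yellow) is false.
Positions where red holds: 0, 1, 4, 6, 8.
Check ○yellow at each: 0→fails, 1→fails, 4→fails, 6→fails, 8→fails.

No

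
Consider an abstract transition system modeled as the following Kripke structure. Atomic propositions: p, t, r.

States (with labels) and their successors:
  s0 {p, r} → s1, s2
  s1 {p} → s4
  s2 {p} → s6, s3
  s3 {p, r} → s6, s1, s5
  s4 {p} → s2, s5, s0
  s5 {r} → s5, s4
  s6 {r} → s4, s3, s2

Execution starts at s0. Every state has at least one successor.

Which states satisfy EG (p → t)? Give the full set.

States satisfying p → t: {s5, s6}.
States satisfying EG (p → t): {s5}.

{s5}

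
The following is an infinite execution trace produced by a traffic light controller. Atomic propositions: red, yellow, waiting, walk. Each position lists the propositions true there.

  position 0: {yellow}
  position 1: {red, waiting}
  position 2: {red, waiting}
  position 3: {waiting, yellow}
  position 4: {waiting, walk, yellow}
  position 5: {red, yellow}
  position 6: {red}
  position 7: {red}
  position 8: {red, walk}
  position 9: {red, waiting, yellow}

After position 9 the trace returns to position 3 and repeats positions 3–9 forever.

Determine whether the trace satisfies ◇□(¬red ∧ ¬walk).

□(¬red ∧ ¬walk) is false at every position 0..9, so it never becomes true and ◇□(¬red ∧ ¬walk) fails.

Does not hold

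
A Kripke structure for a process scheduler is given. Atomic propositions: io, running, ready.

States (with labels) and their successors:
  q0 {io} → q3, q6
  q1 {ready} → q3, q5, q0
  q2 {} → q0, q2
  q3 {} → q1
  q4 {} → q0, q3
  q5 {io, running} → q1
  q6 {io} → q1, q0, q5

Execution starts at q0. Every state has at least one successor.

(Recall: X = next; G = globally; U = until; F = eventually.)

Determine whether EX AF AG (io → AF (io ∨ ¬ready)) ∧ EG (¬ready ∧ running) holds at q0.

States satisfying AF AG (io → AF (io ∨ ¬ready)): {q0, q1, q2, q3, q4, q5, q6}.
States satisfying EX AF AG (io → AF (io ∨ ¬ready)): {q0, q1, q2, q3, q4, q5, q6}.
States satisfying ¬ready ∧ running: {q5}.
States satisfying EG (¬ready ∧ running): ∅.
States satisfying EX AF AG (io → AF (io ∨ ¬ready)) ∧ EG (¬ready ∧ running): ∅.
q0 ∉ Sat(EX AF AG (io → AF (io ∨ ¬ready)) ∧ EG (¬ready ∧ running)).

No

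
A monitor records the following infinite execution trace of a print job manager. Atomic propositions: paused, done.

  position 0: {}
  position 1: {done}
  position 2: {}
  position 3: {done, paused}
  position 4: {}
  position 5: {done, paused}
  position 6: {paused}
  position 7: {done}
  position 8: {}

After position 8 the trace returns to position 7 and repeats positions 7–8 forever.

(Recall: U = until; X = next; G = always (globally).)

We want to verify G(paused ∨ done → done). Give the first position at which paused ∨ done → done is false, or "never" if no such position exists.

6

Check paused ∨ done → done at each position in order: 0 ✓, 1 ✓, 2 ✓, 3 ✓, 4 ✓, 5 ✓.
At position 6 the labels are {paused}, so paused ∨ done → done is false there. This is the first violation.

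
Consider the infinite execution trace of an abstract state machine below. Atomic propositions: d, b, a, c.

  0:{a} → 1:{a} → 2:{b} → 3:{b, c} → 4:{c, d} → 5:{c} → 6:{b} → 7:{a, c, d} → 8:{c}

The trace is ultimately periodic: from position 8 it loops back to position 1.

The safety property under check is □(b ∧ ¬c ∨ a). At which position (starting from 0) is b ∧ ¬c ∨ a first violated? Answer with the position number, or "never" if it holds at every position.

3

Check b ∧ ¬c ∨ a at each position in order: 0 ✓, 1 ✓, 2 ✓.
At position 3 the labels are {b, c}, so b ∧ ¬c ∨ a is false there. This is the first violation.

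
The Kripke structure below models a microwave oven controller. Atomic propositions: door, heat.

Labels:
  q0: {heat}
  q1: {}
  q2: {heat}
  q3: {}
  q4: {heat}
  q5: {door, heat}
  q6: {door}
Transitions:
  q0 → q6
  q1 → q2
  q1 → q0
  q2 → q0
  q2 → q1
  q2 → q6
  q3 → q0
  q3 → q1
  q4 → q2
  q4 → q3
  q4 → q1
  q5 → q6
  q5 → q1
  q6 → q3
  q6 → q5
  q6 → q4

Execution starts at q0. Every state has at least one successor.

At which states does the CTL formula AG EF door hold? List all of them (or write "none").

{q0, q1, q2, q3, q4, q5, q6}

States satisfying EF door: {q0, q1, q2, q3, q4, q5, q6}.
States satisfying AG EF door: {q0, q1, q2, q3, q4, q5, q6}.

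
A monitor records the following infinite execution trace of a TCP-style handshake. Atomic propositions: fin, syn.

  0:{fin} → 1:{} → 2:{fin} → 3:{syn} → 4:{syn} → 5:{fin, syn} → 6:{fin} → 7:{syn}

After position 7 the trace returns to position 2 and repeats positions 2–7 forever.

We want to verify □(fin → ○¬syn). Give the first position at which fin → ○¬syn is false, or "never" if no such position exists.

2

Check fin → ○¬syn at each position in order: 0 ✓, 1 ✓.
At position 2 the labels are {fin} and the next position 3 has {syn}, so fin → ○¬syn is false there. This is the first violation.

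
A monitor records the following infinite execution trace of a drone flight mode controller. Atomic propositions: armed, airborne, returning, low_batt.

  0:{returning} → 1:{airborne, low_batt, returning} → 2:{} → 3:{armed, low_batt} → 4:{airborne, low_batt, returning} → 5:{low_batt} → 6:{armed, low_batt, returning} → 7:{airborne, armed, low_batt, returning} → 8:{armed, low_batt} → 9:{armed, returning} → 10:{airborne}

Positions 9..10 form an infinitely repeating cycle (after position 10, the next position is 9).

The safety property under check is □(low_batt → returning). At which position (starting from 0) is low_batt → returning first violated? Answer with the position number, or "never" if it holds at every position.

3

Check low_batt → returning at each position in order: 0 ✓, 1 ✓, 2 ✓.
At position 3 the labels are {armed, low_batt}, so low_batt → returning is false there. This is the first violation.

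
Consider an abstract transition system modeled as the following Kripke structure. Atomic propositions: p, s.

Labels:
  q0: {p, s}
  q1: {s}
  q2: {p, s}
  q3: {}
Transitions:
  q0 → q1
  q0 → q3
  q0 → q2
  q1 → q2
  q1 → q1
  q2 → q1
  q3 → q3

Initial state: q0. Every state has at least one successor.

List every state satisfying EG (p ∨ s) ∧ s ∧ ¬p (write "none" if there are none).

States satisfying p ∨ s: {q0, q1, q2}.
States satisfying EG (p ∨ s): {q0, q1, q2}.
States satisfying ¬p: {q1, q3}.
States satisfying s ∧ ¬p: {q1}.
States satisfying EG (p ∨ s) ∧ s ∧ ¬p: {q1}.

{q1}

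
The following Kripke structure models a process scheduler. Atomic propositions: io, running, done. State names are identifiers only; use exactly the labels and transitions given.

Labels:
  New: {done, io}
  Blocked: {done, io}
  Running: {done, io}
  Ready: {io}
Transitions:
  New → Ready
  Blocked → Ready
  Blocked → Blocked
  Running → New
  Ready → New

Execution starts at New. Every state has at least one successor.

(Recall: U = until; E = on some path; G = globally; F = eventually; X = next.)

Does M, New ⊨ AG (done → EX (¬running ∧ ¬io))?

States satisfying done → EX (¬running ∧ ¬io): {Ready}.
States satisfying AG (done → EX (¬running ∧ ¬io)): ∅.
New is reachable from New and violates done → EX (¬running ∧ ¬io), so AG fails at New.
New ∉ Sat(AG (done → EX (¬running ∧ ¬io))).

No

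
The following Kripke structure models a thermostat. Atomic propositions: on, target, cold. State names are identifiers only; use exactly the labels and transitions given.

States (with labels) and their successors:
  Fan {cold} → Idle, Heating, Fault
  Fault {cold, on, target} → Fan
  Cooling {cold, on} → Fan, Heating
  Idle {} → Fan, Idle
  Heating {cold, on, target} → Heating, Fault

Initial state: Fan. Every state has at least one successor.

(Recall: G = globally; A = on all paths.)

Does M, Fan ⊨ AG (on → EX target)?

States satisfying on → EX target: {Fan, Cooling, Idle, Heating}.
States satisfying AG (on → EX target): ∅.
Fault is reachable from Fan and violates on → EX target, so AG fails at Fan.
Fan ∉ Sat(AG (on → EX target)).

Does not hold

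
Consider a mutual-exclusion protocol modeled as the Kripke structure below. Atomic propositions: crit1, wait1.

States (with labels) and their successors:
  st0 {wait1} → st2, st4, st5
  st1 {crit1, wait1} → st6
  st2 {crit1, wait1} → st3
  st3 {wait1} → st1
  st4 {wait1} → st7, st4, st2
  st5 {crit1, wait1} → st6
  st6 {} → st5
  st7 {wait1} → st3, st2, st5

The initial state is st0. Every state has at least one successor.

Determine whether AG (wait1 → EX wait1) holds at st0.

States satisfying wait1 → EX wait1: {st0, st2, st3, st4, st6, st7}.
States satisfying AG (wait1 → EX wait1): ∅.
st1 is reachable from st0 and violates wait1 → EX wait1, so AG fails at st0.
st0 ∉ Sat(AG (wait1 → EX wait1)).

Violated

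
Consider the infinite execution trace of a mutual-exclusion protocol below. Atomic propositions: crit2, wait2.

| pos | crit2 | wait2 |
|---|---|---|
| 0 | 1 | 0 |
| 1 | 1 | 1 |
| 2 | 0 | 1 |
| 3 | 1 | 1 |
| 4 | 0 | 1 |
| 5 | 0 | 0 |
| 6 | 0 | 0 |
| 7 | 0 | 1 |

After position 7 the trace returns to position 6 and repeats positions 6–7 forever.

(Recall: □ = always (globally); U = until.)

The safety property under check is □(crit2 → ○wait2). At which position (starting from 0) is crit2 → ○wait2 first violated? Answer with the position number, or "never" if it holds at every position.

crit2 → ○wait2 holds at every position 0..7, and those are all the positions the trace ever visits, so the invariant □(crit2 → ○wait2) is never violated.

never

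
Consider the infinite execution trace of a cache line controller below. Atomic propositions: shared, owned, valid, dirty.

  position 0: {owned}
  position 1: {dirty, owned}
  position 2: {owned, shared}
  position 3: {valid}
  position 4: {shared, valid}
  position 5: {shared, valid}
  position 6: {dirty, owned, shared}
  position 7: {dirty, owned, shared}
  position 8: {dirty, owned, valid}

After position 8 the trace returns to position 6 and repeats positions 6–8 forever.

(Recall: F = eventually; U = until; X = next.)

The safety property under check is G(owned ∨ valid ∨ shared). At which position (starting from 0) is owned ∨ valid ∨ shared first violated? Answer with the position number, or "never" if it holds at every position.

owned ∨ valid ∨ shared holds at every position 0..8, and those are all the positions the trace ever visits, so the invariant G(owned ∨ valid ∨ shared) is never violated.

never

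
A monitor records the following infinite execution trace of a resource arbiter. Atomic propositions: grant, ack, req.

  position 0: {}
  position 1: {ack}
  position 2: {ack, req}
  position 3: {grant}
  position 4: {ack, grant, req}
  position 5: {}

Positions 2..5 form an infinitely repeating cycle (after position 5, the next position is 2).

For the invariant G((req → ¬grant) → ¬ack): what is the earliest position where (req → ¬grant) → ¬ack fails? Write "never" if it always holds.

Check (req → ¬grant) → ¬ack at each position in order: 0 ✓.
At position 1 the labels are {ack}, so (req → ¬grant) → ¬ack is false there. This is the first violation.

1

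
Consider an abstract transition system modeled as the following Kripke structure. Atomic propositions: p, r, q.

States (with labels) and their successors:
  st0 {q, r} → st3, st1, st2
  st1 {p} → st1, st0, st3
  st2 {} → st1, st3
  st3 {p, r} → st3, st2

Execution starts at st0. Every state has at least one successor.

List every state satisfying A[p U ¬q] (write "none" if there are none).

{st1, st2, st3}

States satisfying p: {st1, st3}.
States satisfying ¬q: {st1, st2, st3}.
States satisfying A[p U ¬q]: {st1, st2, st3}.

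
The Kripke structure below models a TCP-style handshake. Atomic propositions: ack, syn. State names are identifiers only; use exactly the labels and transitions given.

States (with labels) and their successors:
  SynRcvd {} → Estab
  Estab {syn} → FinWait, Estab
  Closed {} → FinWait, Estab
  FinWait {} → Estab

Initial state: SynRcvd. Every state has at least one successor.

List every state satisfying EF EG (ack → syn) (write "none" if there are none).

States satisfying EG (ack → syn): {SynRcvd, Estab, Closed, FinWait}.
States satisfying EF EG (ack → syn): {SynRcvd, Estab, Closed, FinWait}.

{SynRcvd, Estab, Closed, FinWait}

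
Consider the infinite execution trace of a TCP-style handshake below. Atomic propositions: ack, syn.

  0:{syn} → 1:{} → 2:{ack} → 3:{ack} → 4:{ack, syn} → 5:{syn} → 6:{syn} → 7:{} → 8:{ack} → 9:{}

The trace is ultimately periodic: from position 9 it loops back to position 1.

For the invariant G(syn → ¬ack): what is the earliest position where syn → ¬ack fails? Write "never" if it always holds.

Check syn → ¬ack at each position in order: 0 ✓, 1 ✓, 2 ✓, 3 ✓.
At position 4 the labels are {ack, syn}, so syn → ¬ack is false there. This is the first violation.

4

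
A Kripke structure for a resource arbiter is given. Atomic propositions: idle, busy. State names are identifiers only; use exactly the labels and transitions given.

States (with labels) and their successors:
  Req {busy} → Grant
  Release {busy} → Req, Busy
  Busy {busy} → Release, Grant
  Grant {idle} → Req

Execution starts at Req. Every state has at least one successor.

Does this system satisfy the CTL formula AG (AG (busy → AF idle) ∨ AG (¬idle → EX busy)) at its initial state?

Holds

States satisfying AG (busy → AF idle) ∨ AG (¬idle → EX busy): {Req, Grant}.
States satisfying AG (AG (busy → AF idle) ∨ AG (¬idle → EX busy)): {Req, Grant}.
Every state reachable from Req satisfies AG (busy → AF idle) ∨ AG (¬idle → EX busy).
Req ∈ Sat(AG (AG (busy → AF idle) ∨ AG (¬idle → EX busy))).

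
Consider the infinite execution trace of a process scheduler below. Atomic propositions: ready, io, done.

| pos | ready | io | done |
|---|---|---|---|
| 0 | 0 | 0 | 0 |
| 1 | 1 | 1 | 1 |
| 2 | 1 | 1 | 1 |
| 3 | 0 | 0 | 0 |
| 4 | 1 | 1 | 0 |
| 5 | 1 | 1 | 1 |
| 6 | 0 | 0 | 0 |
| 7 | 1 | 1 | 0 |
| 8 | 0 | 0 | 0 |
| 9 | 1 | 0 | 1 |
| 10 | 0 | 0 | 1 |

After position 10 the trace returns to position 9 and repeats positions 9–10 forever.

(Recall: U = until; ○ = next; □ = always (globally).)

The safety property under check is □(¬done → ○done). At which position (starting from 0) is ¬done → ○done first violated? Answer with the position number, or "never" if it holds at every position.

3

Check ¬done → ○done at each position in order: 0 ✓, 1 ✓, 2 ✓.
At position 3 the labels are {} and the next position 4 has {io, ready}, so ¬done → ○done is false there. This is the first violation.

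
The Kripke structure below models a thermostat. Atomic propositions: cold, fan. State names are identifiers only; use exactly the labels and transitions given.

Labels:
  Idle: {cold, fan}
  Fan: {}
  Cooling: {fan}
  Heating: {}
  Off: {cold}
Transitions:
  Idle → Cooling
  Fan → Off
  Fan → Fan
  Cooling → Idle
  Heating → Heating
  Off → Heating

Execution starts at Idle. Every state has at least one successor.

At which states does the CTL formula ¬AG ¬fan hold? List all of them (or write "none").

States satisfying ¬fan: {Fan, Heating, Off}.
States satisfying AG ¬fan: {Fan, Heating, Off}.
States satisfying ¬AG ¬fan: {Idle, Cooling}.

{Idle, Cooling}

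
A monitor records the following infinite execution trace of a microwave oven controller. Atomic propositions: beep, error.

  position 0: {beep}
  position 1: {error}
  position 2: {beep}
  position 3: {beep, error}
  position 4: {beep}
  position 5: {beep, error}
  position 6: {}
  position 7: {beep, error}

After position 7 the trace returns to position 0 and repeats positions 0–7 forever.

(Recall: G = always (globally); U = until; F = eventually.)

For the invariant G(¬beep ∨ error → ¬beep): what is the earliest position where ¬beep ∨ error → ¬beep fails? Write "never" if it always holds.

3

Check ¬beep ∨ error → ¬beep at each position in order: 0 ✓, 1 ✓, 2 ✓.
At position 3 the labels are {beep, error}, so ¬beep ∨ error → ¬beep is false there. This is the first violation.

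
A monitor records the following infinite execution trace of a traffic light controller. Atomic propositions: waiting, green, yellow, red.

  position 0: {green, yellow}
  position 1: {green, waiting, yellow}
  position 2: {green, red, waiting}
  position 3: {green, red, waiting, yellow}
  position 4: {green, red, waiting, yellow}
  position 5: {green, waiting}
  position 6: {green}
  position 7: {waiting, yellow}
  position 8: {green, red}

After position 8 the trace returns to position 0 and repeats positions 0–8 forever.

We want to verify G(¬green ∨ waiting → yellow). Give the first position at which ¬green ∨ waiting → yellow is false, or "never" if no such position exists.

2

Check ¬green ∨ waiting → yellow at each position in order: 0 ✓, 1 ✓.
At position 2 the labels are {green, red, waiting}, so ¬green ∨ waiting → yellow is false there. This is the first violation.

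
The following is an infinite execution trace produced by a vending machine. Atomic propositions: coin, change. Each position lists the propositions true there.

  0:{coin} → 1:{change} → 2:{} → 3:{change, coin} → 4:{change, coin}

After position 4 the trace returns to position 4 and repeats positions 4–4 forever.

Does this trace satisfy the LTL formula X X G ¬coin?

Violated

The position after 0 is 1; X G ¬coin is false there.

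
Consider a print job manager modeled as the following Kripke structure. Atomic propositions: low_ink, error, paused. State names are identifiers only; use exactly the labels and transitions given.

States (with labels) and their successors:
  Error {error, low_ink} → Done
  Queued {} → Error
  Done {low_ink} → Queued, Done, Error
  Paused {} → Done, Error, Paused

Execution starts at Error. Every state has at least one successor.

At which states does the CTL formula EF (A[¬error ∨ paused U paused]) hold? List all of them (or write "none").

none

States satisfying A[¬error ∨ paused U paused]: ∅.
States satisfying EF (A[¬error ∨ paused U paused]): ∅.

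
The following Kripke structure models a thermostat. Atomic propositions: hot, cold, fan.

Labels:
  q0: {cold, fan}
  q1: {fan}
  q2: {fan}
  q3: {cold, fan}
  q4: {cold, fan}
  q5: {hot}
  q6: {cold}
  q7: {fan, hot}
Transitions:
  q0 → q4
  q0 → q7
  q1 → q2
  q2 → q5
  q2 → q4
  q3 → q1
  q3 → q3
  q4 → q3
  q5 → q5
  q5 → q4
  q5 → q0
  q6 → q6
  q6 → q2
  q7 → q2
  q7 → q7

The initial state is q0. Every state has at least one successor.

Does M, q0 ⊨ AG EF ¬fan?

States satisfying EF ¬fan: {q0, q1, q2, q3, q4, q5, q6, q7}.
States satisfying AG EF ¬fan: {q0, q1, q2, q3, q4, q5, q6, q7}.
Every state reachable from q0 satisfies EF ¬fan.
q0 ∈ Sat(AG EF ¬fan).

Satisfied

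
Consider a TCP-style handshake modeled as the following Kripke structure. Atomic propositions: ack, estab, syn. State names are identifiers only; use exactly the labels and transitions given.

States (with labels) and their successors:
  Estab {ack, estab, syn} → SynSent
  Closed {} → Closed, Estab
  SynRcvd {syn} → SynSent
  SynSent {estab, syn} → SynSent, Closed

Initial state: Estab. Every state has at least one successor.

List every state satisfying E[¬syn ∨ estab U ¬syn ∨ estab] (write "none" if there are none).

{Estab, Closed, SynSent}

States satisfying ¬syn ∨ estab: {Estab, Closed, SynSent}.
States satisfying E[¬syn ∨ estab U ¬syn ∨ estab]: {Estab, Closed, SynSent}.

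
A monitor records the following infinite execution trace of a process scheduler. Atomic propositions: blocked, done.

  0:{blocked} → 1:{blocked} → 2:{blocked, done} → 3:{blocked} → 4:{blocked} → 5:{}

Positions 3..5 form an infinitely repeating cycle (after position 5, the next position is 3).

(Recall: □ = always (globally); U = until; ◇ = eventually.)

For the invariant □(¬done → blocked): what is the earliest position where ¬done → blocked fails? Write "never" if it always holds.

Check ¬done → blocked at each position in order: 0 ✓, 1 ✓, 2 ✓, 3 ✓, 4 ✓.
At position 5 the labels are {}, so ¬done → blocked is false there. This is the first violation.

5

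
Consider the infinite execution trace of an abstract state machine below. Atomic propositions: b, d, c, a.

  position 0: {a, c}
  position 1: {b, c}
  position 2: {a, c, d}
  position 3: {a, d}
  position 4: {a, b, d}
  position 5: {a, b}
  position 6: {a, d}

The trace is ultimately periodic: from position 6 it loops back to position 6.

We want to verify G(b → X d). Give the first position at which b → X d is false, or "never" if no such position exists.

Check b → X d at each position in order: 0 ✓, 1 ✓, 2 ✓, 3 ✓.
At position 4 the labels are {a, b, d} and the next position 5 has {a, b}, so b → X d is false there. This is the first violation.

4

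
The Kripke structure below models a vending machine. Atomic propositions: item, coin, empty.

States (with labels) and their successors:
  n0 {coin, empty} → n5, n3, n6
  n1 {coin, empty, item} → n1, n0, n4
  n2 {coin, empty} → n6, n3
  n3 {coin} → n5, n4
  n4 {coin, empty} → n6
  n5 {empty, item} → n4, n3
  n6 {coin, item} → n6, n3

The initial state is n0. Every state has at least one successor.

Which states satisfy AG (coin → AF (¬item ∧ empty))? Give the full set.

States satisfying coin → AF (¬item ∧ empty): {n0, n2, n4, n5}.
States satisfying AG (coin → AF (¬item ∧ empty)): ∅.

none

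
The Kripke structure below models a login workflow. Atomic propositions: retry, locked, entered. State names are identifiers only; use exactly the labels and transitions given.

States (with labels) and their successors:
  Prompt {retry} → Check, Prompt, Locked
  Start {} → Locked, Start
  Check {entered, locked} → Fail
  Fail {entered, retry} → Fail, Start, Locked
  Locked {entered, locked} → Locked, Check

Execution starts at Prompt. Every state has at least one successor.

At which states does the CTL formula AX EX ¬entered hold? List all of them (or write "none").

{Check}

States satisfying EX ¬entered: {Prompt, Start, Fail}.
States satisfying AX EX ¬entered: {Check}.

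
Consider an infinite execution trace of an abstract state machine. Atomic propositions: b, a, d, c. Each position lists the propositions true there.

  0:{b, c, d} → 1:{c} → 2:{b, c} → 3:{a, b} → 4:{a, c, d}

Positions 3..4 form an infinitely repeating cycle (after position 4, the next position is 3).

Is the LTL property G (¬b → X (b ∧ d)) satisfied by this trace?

¬b → X (b ∧ d) must hold at every position from 0 onward. It fails at position 1, so G (¬b → X (b ∧ d)) is false.
Positions where ¬b holds: 1, 4.
Check X (b ∧ d) at each: 1→fails, 4→fails.

Does not hold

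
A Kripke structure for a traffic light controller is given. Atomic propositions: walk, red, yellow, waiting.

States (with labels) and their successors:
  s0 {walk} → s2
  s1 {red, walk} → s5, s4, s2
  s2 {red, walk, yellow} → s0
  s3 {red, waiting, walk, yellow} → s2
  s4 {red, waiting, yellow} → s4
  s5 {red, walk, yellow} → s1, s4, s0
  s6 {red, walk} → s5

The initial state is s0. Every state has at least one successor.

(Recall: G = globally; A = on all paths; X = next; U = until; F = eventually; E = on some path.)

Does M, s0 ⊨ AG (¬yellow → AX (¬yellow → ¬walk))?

Holds

States satisfying ¬yellow → AX (¬yellow → ¬walk): {s0, s1, s2, s3, s4, s5, s6}.
States satisfying AG (¬yellow → AX (¬yellow → ¬walk)): {s0, s1, s2, s3, s4, s5, s6}.
Every state reachable from s0 satisfies ¬yellow → AX (¬yellow → ¬walk).
s0 ∈ Sat(AG (¬yellow → AX (¬yellow → ¬walk))).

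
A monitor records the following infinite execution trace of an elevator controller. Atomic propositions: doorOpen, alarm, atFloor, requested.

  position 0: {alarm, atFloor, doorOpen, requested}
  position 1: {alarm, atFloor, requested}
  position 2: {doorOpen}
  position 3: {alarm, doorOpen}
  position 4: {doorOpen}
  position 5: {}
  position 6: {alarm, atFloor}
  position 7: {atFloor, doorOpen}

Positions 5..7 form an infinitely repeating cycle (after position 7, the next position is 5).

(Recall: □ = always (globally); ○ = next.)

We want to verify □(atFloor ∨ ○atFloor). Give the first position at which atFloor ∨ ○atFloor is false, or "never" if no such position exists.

Check atFloor ∨ ○atFloor at each position in order: 0 ✓, 1 ✓.
At position 2 the labels are {doorOpen} and the next position 3 has {alarm, doorOpen}, so atFloor ∨ ○atFloor is false there. This is the first violation.

2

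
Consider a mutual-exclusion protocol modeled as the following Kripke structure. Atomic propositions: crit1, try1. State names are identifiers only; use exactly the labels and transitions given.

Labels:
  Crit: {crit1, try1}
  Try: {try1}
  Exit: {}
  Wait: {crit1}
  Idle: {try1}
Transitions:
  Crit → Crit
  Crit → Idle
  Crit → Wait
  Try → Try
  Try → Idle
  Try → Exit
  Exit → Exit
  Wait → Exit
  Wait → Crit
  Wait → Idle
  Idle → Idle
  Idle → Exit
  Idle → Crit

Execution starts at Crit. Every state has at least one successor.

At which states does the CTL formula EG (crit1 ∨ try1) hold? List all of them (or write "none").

States satisfying crit1 ∨ try1: {Crit, Try, Wait, Idle}.
States satisfying EG (crit1 ∨ try1): {Crit, Try, Wait, Idle}.

{Crit, Try, Wait, Idle}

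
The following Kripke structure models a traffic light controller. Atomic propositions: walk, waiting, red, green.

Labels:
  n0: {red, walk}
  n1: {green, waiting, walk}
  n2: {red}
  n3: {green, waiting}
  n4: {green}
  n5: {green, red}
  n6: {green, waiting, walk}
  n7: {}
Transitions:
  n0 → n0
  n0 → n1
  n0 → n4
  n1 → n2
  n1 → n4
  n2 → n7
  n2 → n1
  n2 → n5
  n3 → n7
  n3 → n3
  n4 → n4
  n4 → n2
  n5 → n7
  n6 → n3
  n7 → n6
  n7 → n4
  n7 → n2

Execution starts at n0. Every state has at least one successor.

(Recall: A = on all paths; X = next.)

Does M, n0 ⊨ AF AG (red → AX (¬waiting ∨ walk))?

Satisfied

States satisfying AG (red → AX (¬waiting ∨ walk)): {n0, n1, n2, n3, n4, n5, n6, n7}.
States satisfying AF AG (red → AX (¬waiting ∨ walk)): {n0, n1, n2, n3, n4, n5, n6, n7}.
n0 ∈ Sat(AF AG (red → AX (¬waiting ∨ walk))).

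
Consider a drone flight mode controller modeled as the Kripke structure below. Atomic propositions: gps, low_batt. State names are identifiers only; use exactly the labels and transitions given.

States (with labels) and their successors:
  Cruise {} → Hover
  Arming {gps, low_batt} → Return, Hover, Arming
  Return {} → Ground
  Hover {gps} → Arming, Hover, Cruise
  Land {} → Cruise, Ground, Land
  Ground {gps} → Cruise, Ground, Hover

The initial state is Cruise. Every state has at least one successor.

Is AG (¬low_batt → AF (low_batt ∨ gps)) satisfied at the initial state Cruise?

Satisfied

States satisfying ¬low_batt → AF (low_batt ∨ gps): {Cruise, Arming, Return, Hover, Ground}.
States satisfying AG (¬low_batt → AF (low_batt ∨ gps)): {Cruise, Arming, Return, Hover, Ground}.
Every state reachable from Cruise satisfies ¬low_batt → AF (low_batt ∨ gps).
Cruise ∈ Sat(AG (¬low_batt → AF (low_batt ∨ gps))).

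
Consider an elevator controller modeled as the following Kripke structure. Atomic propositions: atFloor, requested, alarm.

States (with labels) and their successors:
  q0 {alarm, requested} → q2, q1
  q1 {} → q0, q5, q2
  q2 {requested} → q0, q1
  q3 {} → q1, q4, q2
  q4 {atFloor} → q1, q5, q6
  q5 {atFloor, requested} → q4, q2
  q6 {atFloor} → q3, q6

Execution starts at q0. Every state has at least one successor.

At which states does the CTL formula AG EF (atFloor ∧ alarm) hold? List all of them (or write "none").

none

States satisfying EF (atFloor ∧ alarm): ∅.
States satisfying AG EF (atFloor ∧ alarm): ∅.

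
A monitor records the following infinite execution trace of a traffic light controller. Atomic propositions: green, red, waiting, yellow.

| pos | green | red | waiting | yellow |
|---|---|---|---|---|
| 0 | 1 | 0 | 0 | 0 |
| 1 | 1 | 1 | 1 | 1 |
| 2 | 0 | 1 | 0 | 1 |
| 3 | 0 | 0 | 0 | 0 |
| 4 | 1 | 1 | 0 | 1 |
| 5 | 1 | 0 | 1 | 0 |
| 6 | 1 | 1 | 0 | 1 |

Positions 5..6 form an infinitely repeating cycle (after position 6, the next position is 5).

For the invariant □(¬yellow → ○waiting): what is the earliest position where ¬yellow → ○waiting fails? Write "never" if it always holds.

3

Check ¬yellow → ○waiting at each position in order: 0 ✓, 1 ✓, 2 ✓.
At position 3 the labels are {} and the next position 4 has {green, red, yellow}, so ¬yellow → ○waiting is false there. This is the first violation.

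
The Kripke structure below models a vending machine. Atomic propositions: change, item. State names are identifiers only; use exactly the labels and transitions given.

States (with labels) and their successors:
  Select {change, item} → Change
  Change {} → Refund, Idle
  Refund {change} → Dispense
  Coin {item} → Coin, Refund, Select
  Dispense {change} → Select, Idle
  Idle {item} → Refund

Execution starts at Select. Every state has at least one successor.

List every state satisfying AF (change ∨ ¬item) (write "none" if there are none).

States satisfying change ∨ ¬item: {Select, Change, Refund, Dispense}.
States satisfying AF (change ∨ ¬item): {Select, Change, Refund, Dispense, Idle}.

{Select, Change, Refund, Dispense, Idle}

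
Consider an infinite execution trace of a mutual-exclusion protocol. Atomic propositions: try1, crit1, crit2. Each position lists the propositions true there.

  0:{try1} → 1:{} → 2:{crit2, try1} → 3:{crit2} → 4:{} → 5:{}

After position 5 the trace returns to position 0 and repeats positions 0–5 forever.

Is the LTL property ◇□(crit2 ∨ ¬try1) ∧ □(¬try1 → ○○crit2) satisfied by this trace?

□(crit2 ∨ ¬try1) is false at every position 0..5, so it never becomes true and ◇□(crit2 ∨ ¬try1) fails.
¬try1 → ○○crit2 must hold at every position from 0 onward. It fails at position 3, so □(¬try1 → ○○crit2) is false.
Positions where ¬try1 holds: 1, 3, 4, 5.
Check ○○crit2 at each: 1→ok, 3→fails, 4→fails, 5→fails.
At position 0: ◇□(crit2 ∨ ¬try1) is false; □(¬try1 → ○○crit2) is false; so ◇□(crit2 ∨ ¬try1) ∧ □(¬try1 → ○○crit2) is false.

No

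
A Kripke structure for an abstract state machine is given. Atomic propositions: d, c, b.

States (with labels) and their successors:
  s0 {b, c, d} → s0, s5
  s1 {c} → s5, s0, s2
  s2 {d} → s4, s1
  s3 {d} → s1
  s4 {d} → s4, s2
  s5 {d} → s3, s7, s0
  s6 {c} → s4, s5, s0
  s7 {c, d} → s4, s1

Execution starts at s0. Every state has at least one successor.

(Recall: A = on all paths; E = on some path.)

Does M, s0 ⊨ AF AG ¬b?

States satisfying AG ¬b: ∅.
States satisfying AF AG ¬b: ∅.
There is a path from s0 along which AG ¬b never holds.
s0 ∉ Sat(AF AG ¬b).

No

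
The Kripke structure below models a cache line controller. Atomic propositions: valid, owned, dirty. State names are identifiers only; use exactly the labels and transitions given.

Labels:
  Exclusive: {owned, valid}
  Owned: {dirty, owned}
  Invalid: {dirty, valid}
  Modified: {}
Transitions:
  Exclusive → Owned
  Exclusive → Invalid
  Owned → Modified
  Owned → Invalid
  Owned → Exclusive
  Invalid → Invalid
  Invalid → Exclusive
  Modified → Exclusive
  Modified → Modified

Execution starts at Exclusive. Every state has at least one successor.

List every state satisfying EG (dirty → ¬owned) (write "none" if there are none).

States satisfying dirty → ¬owned: {Exclusive, Invalid, Modified}.
States satisfying EG (dirty → ¬owned): {Exclusive, Invalid, Modified}.

{Exclusive, Invalid, Modified}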